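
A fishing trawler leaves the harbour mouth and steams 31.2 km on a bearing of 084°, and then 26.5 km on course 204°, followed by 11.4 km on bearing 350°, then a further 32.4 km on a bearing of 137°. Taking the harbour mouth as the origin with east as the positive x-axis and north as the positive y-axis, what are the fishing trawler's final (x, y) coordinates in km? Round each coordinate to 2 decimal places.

Leg 1 (084°, 31.2 km): east 31.2 sin 84° = 31.03, north 31.2 cos 84° = 3.26
Leg 2 (204°, 26.5 km): east 26.5 sin 204° = -10.78, north 26.5 cos 204° = -24.21
Leg 3 (350°, 11.4 km): east 11.4 sin 350° = -1.98, north 11.4 cos 350° = 11.23
Leg 4 (137°, 32.4 km): east 32.4 sin 137° = 22.10, north 32.4 cos 137° = -23.70
Summing: 40.37 km east, -33.42 km north → (40.37, -33.42).

(40.37, -33.42)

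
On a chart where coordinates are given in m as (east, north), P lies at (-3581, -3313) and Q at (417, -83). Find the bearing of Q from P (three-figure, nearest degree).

051°

Δeast = 417 − -3581 = 3998.00; Δnorth = -83 − -3313 = 3230.00.
Bearing = atan2(Δeast, Δnorth) mod 360° = 51.07° ≈ 051°.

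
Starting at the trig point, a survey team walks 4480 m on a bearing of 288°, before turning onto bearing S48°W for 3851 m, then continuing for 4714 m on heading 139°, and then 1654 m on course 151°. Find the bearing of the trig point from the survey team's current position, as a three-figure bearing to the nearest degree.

Leg 1 (288°, 4480 m): east 4480 sin 288° = -4260.73, north 4480 cos 288° = 1384.40
Leg 2 (S48°W, 3851 m): east 3851 sin 228° = -2861.85, north 3851 cos 228° = -2576.82
Leg 3 (139°, 4714 m): east 4714 sin 139° = 3092.66, north 4714 cos 139° = -3557.70
Leg 4 (151°, 1654 m): east 1654 sin 151° = 801.88, north 1654 cos 151° = -1446.62
Net displacement: -3228.05 east, -6196.75 north. Direction back to start is (3228.05, 6196.75): bearing = atan2(3228.05, 6196.75) mod 360° = 27.52° ≈ 028°.

028°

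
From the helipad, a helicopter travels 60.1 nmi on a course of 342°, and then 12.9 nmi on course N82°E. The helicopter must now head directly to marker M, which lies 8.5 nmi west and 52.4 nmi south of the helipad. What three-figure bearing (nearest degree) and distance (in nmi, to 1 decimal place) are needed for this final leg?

181°, 111.4 nmi

Leg 1 (342°, 60.1 nmi): east 60.1 sin 342° = -18.57, north 60.1 cos 342° = 57.16
Leg 2 (N82°E, 12.9 nmi): east 12.9 sin 82° = 12.77, north 12.9 cos 82° = 1.80
Current position: (-5.80, 58.95). Target: (-8.5, -52.4). Remaining: Δeast = -2.70, Δnorth = -111.35.
Bearing = atan2(-2.70, -111.35) mod 360° = 181.39°; distance = √((-2.70)² + (-111.35)²) = 111.387 nmi.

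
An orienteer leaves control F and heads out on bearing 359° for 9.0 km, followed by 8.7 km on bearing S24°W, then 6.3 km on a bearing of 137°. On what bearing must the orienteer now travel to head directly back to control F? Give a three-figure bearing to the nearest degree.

Leg 1 (359°, 9.0 km): east 9.0 sin 359° = -0.16, north 9.0 cos 359° = 9.00
Leg 2 (S24°W, 8.7 km): east 8.7 sin 204° = -3.54, north 8.7 cos 204° = -7.95
Leg 3 (137°, 6.3 km): east 6.3 sin 137° = 4.30, north 6.3 cos 137° = -4.61
Net displacement: 0.60 east, -3.56 north. Direction back to start is (-0.60, 3.56): bearing = atan2(-0.60, 3.56) mod 360° = 350.41° ≈ 350°.

350°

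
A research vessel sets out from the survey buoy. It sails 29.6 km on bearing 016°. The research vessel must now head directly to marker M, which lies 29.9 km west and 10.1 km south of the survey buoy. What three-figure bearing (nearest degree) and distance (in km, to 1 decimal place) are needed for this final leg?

Leg 1 (016°, 29.6 km): east 29.6 sin 16° = 8.16, north 29.6 cos 16° = 28.45
Current position: (8.16, 28.45). Target: (-29.9, -10.1). Remaining: Δeast = -38.06, Δnorth = -38.55.
Bearing = atan2(-38.06, -38.55) mod 360° = 224.63°; distance = √((-38.06)² + (-38.55)²) = 54.174 km.

225°, 54.2 km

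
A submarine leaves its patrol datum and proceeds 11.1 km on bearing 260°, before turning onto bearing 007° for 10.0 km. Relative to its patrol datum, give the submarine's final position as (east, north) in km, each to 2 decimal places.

Leg 1 (260°, 11.1 km): east 11.1 sin 260° = -10.93, north 11.1 cos 260° = -1.93
Leg 2 (007°, 10.0 km): east 10.0 sin 7° = 1.22, north 10.0 cos 7° = 9.93
Summing: -9.71 km east, 8.00 km north → (-9.71, 8.00).

(-9.71, 8.00)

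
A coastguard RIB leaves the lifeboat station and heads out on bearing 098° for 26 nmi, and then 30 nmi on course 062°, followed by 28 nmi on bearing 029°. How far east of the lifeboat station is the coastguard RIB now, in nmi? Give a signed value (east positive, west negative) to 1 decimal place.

Leg 1 (098°, 26 nmi): east 26 sin 98° = 25.75, north 26 cos 98° = -3.62
Leg 2 (062°, 30 nmi): east 30 sin 62° = 26.49, north 30 cos 62° = 14.08
Leg 3 (029°, 28 nmi): east 28 sin 29° = 13.57, north 28 cos 29° = 24.49
Net east component: 65.81 nmi.

65.8 nmi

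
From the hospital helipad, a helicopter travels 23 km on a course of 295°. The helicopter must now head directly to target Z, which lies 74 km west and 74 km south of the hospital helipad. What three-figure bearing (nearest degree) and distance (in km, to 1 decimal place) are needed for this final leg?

212°, 99.2 km

Leg 1 (295°, 23 km): east 23 sin 295° = -20.85, north 23 cos 295° = 9.72
Current position: (-20.85, 9.72). Target: (-74, -74). Remaining: Δeast = -53.15, Δnorth = -83.72.
Bearing = atan2(-53.15, -83.72) mod 360° = 212.41°; distance = √((-53.15)² + (-83.72)²) = 99.169 km.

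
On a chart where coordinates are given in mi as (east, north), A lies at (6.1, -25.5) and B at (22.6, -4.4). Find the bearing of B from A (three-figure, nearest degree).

Δeast = 22.6 − 6.1 = 16.50; Δnorth = -4.4 − -25.5 = 21.10.
Bearing = atan2(Δeast, Δnorth) mod 360° = 38.03° ≈ 038°.

038°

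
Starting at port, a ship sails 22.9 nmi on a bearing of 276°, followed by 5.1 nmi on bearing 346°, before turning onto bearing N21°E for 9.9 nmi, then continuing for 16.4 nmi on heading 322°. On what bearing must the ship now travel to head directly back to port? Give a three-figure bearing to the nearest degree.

Leg 1 (276°, 22.9 nmi): east 22.9 sin 276° = -22.77, north 22.9 cos 276° = 2.39
Leg 2 (346°, 5.1 nmi): east 5.1 sin 346° = -1.23, north 5.1 cos 346° = 4.95
Leg 3 (N21°E, 9.9 nmi): east 9.9 sin 21° = 3.55, north 9.9 cos 21° = 9.24
Leg 4 (322°, 16.4 nmi): east 16.4 sin 322° = -10.10, north 16.4 cos 322° = 12.92
Net displacement: -30.56 east, 29.51 north. Direction back to start is (30.56, -29.51): bearing = atan2(30.56, -29.51) mod 360° = 134.00° ≈ 134°.

134°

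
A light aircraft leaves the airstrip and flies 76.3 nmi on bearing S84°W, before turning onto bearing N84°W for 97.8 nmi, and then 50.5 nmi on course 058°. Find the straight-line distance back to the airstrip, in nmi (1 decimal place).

Leg 1 (S84°W, 76.3 nmi): east 76.3 sin 264° = -75.88, north 76.3 cos 264° = -7.98
Leg 2 (N84°W, 97.8 nmi): east 97.8 sin 276° = -97.26, north 97.8 cos 276° = 10.22
Leg 3 (058°, 50.5 nmi): east 50.5 sin 58° = 42.83, north 50.5 cos 58° = 26.76
Net: -130.32 east, 29.01 north. Distance = √((-130.32)² + (29.01)²) = 133.509 nmi.

133.5 nmi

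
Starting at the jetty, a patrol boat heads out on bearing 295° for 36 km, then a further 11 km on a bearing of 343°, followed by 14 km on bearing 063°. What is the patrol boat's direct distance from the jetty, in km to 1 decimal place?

Leg 1 (295°, 36 km): east 36 sin 295° = -32.63, north 36 cos 295° = 15.21
Leg 2 (343°, 11 km): east 11 sin 343° = -3.22, north 11 cos 343° = 10.52
Leg 3 (063°, 14 km): east 14 sin 63° = 12.47, north 14 cos 63° = 6.36
Net: -23.37 east, 32.09 north. Distance = √((-23.37)² + (32.09)²) = 39.697 km.

39.7 km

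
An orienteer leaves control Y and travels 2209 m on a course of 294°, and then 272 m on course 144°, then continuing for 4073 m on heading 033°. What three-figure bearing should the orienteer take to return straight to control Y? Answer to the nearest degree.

185°

Leg 1 (294°, 2209 m): east 2209 sin 294° = -2018.02, north 2209 cos 294° = 898.48
Leg 2 (144°, 272 m): east 272 sin 144° = 159.88, north 272 cos 144° = -220.05
Leg 3 (033°, 4073 m): east 4073 sin 33° = 2218.31, north 4073 cos 33° = 3415.91
Net displacement: 360.17 east, 4094.33 north. Direction back to start is (-360.17, -4094.33): bearing = atan2(-360.17, -4094.33) mod 360° = 185.03° ≈ 185°.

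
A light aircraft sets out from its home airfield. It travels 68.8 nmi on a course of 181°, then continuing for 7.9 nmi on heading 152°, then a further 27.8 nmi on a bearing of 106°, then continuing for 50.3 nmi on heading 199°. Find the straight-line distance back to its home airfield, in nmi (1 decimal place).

131.6 nmi

Leg 1 (181°, 68.8 nmi): east 68.8 sin 181° = -1.20, north 68.8 cos 181° = -68.79
Leg 2 (152°, 7.9 nmi): east 7.9 sin 152° = 3.71, north 7.9 cos 152° = -6.98
Leg 3 (106°, 27.8 nmi): east 27.8 sin 106° = 26.72, north 27.8 cos 106° = -7.66
Leg 4 (199°, 50.3 nmi): east 50.3 sin 199° = -16.38, north 50.3 cos 199° = -47.56
Net: 12.86 east, -130.99 north. Distance = √((12.86)² + (-130.99)²) = 131.616 nmi.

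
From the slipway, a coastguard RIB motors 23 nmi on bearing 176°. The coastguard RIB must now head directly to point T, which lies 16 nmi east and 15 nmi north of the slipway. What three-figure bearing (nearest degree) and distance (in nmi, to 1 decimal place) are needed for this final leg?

Leg 1 (176°, 23 nmi): east 23 sin 176° = 1.60, north 23 cos 176° = -22.94
Current position: (1.60, -22.94). Target: (16, 15). Remaining: Δeast = 14.40, Δnorth = 37.94.
Bearing = atan2(14.40, 37.94) mod 360° = 20.78°; distance = √((14.40)² + (37.94)²) = 40.583 nmi.

021°, 40.6 nmi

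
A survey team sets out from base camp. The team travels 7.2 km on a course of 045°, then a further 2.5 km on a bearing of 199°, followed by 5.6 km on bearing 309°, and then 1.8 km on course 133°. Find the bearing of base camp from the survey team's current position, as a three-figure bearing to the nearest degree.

Leg 1 (045°, 7.2 km): east 7.2 sin 45° = 5.09, north 7.2 cos 45° = 5.09
Leg 2 (199°, 2.5 km): east 2.5 sin 199° = -0.81, north 2.5 cos 199° = -2.36
Leg 3 (309°, 5.6 km): east 5.6 sin 309° = -4.35, north 5.6 cos 309° = 3.52
Leg 4 (133°, 1.8 km): east 1.8 sin 133° = 1.32, north 1.8 cos 133° = -1.23
Net displacement: 1.24 east, 5.02 north. Direction back to start is (-1.24, -5.02): bearing = atan2(-1.24, -5.02) mod 360° = 193.88° ≈ 194°.

194°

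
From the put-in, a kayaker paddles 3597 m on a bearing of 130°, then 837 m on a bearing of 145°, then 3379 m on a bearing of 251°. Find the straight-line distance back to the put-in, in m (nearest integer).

4098 m

Leg 1 (130°, 3597 m): east 3597 sin 130° = 2755.46, north 3597 cos 130° = -2312.11
Leg 2 (145°, 837 m): east 837 sin 145° = 480.08, north 837 cos 145° = -685.63
Leg 3 (251°, 3379 m): east 3379 sin 251° = -3194.91, north 3379 cos 251° = -1100.09
Net: 40.64 east, -4097.83 north. Distance = √((40.64)² + (-4097.83)²) = 4098.034 m.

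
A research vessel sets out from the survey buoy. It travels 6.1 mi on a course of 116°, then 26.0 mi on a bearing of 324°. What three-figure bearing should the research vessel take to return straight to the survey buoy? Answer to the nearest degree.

Leg 1 (116°, 6.1 mi): east 6.1 sin 116° = 5.48, north 6.1 cos 116° = -2.67
Leg 2 (324°, 26.0 mi): east 26.0 sin 324° = -15.28, north 26.0 cos 324° = 21.03
Net displacement: -9.80 east, 18.36 north. Direction back to start is (9.80, -18.36): bearing = atan2(9.80, -18.36) mod 360° = 151.91° ≈ 152°.

152°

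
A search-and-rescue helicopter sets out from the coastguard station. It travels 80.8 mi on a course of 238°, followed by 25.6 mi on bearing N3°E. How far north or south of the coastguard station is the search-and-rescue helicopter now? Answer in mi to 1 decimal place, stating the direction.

Leg 1 (238°, 80.8 mi): east 80.8 sin 238° = -68.52, north 80.8 cos 238° = -42.82
Leg 2 (N3°E, 25.6 mi): east 25.6 sin 3° = 1.34, north 25.6 cos 3° = 25.56
Net north component: -17.25 mi.

17.3 mi south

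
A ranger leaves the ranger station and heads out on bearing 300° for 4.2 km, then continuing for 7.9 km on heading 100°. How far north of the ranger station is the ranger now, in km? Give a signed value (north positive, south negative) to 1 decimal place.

0.7 km

Leg 1 (300°, 4.2 km): east 4.2 sin 300° = -3.64, north 4.2 cos 300° = 2.10
Leg 2 (100°, 7.9 km): east 7.9 sin 100° = 7.78, north 7.9 cos 100° = -1.37
Net north component: 0.73 km.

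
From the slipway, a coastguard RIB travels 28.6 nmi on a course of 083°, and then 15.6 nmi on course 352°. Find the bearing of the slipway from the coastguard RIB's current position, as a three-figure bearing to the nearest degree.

Leg 1 (083°, 28.6 nmi): east 28.6 sin 83° = 28.39, north 28.6 cos 83° = 3.49
Leg 2 (352°, 15.6 nmi): east 15.6 sin 352° = -2.17, north 15.6 cos 352° = 15.45
Net displacement: 26.22 east, 18.93 north. Direction back to start is (-26.22, -18.93): bearing = atan2(-26.22, -18.93) mod 360° = 234.16° ≈ 234°.

234°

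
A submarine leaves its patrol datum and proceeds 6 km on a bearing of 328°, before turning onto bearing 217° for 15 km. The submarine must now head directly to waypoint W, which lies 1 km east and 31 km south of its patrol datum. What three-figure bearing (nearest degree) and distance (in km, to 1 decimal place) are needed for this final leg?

Leg 1 (328°, 6 km): east 6 sin 328° = -3.18, north 6 cos 328° = 5.09
Leg 2 (217°, 15 km): east 15 sin 217° = -9.03, north 15 cos 217° = -11.98
Current position: (-12.21, -6.89). Target: (1, -31). Remaining: Δeast = 13.21, Δnorth = -24.11.
Bearing = atan2(13.21, -24.11) mod 360° = 151.29°; distance = √((13.21)² + (-24.11)²) = 27.489 km.

151°, 27.5 km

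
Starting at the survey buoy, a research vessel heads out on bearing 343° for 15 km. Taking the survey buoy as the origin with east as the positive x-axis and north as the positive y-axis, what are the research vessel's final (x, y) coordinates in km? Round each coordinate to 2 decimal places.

Leg 1 (343°, 15 km): east 15 sin 343° = -4.39, north 15 cos 343° = 14.34
Summing: -4.39 km east, 14.34 km north → (-4.39, 14.34).

(-4.39, 14.34)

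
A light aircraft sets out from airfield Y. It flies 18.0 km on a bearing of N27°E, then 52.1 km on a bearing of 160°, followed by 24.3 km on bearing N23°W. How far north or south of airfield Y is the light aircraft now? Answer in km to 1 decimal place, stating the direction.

Leg 1 (N27°E, 18.0 km): east 18.0 sin 27° = 8.17, north 18.0 cos 27° = 16.04
Leg 2 (160°, 52.1 km): east 52.1 sin 160° = 17.82, north 52.1 cos 160° = -48.96
Leg 3 (N23°W, 24.3 km): east 24.3 sin 337° = -9.49, north 24.3 cos 337° = 22.37
Net north component: -10.55 km.

10.6 km south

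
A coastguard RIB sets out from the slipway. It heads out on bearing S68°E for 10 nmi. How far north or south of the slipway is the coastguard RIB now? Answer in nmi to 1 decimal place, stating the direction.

3.7 nmi south

Leg 1 (S68°E, 10 nmi): east 10 sin 112° = 9.27, north 10 cos 112° = -3.75
Net north component: -3.75 nmi.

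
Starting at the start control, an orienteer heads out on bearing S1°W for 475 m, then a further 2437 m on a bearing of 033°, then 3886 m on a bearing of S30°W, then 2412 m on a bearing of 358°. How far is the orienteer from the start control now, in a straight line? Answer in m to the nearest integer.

Leg 1 (S1°W, 475 m): east 475 sin 181° = -8.29, north 475 cos 181° = -474.93
Leg 2 (033°, 2437 m): east 2437 sin 33° = 1327.29, north 2437 cos 33° = 2043.84
Leg 3 (S30°W, 3886 m): east 3886 sin 210° = -1943.00, north 3886 cos 210° = -3365.37
Leg 4 (358°, 2412 m): east 2412 sin 358° = -84.18, north 2412 cos 358° = 2410.53
Net: -708.18 east, 614.07 north. Distance = √((-708.18)² + (614.07)²) = 937.338 m.

937 m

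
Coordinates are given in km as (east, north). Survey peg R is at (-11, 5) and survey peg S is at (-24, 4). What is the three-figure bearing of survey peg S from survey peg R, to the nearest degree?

266°

Δeast = -24 − -11 = -13.00; Δnorth = 4 − 5 = -1.00.
Bearing = atan2(Δeast, Δnorth) mod 360° = 265.60° ≈ 266°.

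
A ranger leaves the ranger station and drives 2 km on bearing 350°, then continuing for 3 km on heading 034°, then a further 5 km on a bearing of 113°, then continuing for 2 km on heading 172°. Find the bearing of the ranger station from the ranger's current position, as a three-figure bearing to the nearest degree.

265°

Leg 1 (350°, 2 km): east 2 sin 350° = -0.35, north 2 cos 350° = 1.97
Leg 2 (034°, 3 km): east 3 sin 34° = 1.68, north 3 cos 34° = 2.49
Leg 3 (113°, 5 km): east 5 sin 113° = 4.60, north 5 cos 113° = -1.95
Leg 4 (172°, 2 km): east 2 sin 172° = 0.28, north 2 cos 172° = -1.98
Net displacement: 6.21 east, 0.52 north. Direction back to start is (-6.21, -0.52): bearing = atan2(-6.21, -0.52) mod 360° = 265.19° ≈ 265°.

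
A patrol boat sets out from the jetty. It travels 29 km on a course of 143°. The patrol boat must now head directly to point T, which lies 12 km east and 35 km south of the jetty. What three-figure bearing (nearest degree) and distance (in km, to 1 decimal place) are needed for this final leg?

Leg 1 (143°, 29 km): east 29 sin 143° = 17.45, north 29 cos 143° = -23.16
Current position: (17.45, -23.16). Target: (12, -35). Remaining: Δeast = -5.45, Δnorth = -11.84.
Bearing = atan2(-5.45, -11.84) mod 360° = 204.73°; distance = √((-5.45)² + (-11.84)²) = 13.035 km.

205°, 13.0 km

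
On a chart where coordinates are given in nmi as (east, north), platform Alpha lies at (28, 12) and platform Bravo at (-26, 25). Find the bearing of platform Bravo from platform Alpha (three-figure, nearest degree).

Δeast = -26 − 28 = -54.00; Δnorth = 25 − 12 = 13.00.
Bearing = atan2(Δeast, Δnorth) mod 360° = 283.54° ≈ 284°.

284°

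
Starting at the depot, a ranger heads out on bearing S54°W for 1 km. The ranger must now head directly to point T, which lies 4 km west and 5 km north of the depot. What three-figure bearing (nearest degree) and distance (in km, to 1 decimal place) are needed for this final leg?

330°, 6.4 km

Leg 1 (S54°W, 1 km): east 1 sin 234° = -0.81, north 1 cos 234° = -0.59
Current position: (-0.81, -0.59). Target: (-4, 5). Remaining: Δeast = -3.19, Δnorth = 5.59.
Bearing = atan2(-3.19, 5.59) mod 360° = 330.27°; distance = √((-3.19)² + (5.59)²) = 6.435 km.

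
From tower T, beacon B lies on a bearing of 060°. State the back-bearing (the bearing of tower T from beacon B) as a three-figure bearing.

Back-bearing = 060° + 180° = 240°.

240°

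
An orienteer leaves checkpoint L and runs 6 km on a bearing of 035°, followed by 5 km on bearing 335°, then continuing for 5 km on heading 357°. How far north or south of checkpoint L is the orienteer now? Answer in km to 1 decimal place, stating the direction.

14.4 km north

Leg 1 (035°, 6 km): east 6 sin 35° = 3.44, north 6 cos 35° = 4.91
Leg 2 (335°, 5 km): east 5 sin 335° = -2.11, north 5 cos 335° = 4.53
Leg 3 (357°, 5 km): east 5 sin 357° = -0.26, north 5 cos 357° = 4.99
Net north component: 14.44 km.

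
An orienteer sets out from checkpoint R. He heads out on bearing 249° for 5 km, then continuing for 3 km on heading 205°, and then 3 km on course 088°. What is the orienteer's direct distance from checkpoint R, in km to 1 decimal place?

Leg 1 (249°, 5 km): east 5 sin 249° = -4.67, north 5 cos 249° = -1.79
Leg 2 (205°, 3 km): east 3 sin 205° = -1.27, north 3 cos 205° = -2.72
Leg 3 (088°, 3 km): east 3 sin 88° = 3.00, north 3 cos 88° = 0.10
Net: -2.94 east, -4.41 north. Distance = √((-2.94)² + (-4.41)²) = 5.296 km.

5.3 km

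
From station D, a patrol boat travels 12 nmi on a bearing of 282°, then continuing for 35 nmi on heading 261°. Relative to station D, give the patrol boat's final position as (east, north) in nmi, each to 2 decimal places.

(-46.31, -2.98)

Leg 1 (282°, 12 nmi): east 12 sin 282° = -11.74, north 12 cos 282° = 2.49
Leg 2 (261°, 35 nmi): east 35 sin 261° = -34.57, north 35 cos 261° = -5.48
Summing: -46.31 nmi east, -2.98 nmi north → (-46.31, -2.98).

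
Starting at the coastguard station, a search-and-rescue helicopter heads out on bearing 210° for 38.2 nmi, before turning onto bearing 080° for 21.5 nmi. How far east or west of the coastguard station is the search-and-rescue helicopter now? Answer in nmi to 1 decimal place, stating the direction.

2.1 nmi east

Leg 1 (210°, 38.2 nmi): east 38.2 sin 210° = -19.10, north 38.2 cos 210° = -33.08
Leg 2 (080°, 21.5 nmi): east 21.5 sin 80° = 21.17, north 21.5 cos 80° = 3.73
Net east component: 2.07 nmi.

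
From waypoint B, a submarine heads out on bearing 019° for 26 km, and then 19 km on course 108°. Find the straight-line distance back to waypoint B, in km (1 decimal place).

32.5 km

Leg 1 (019°, 26 km): east 26 sin 19° = 8.46, north 26 cos 19° = 24.58
Leg 2 (108°, 19 km): east 19 sin 108° = 18.07, north 19 cos 108° = -5.87
Net: 26.53 east, 18.71 north. Distance = √((26.53)² + (18.71)²) = 32.469 km.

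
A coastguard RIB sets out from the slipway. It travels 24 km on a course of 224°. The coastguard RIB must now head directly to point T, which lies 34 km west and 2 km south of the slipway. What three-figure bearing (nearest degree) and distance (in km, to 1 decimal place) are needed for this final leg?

Leg 1 (224°, 24 km): east 24 sin 224° = -16.67, north 24 cos 224° = -17.26
Current position: (-16.67, -17.26). Target: (-34, -2). Remaining: Δeast = -17.33, Δnorth = 15.26.
Bearing = atan2(-17.33, 15.26) mod 360° = 311.38°; distance = √((-17.33)² + (15.26)²) = 23.092 km.

311°, 23.1 km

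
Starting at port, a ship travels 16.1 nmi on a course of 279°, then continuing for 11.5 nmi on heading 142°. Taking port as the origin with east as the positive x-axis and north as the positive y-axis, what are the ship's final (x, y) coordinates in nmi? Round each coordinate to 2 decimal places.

Leg 1 (279°, 16.1 nmi): east 16.1 sin 279° = -15.90, north 16.1 cos 279° = 2.52
Leg 2 (142°, 11.5 nmi): east 11.5 sin 142° = 7.08, north 11.5 cos 142° = -9.06
Summing: -8.82 nmi east, -6.54 nmi north → (-8.82, -6.54).

(-8.82, -6.54)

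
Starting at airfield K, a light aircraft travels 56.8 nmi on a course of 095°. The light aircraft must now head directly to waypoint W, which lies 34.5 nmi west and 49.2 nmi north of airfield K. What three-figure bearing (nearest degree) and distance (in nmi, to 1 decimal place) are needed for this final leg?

Leg 1 (095°, 56.8 nmi): east 56.8 sin 95° = 56.58, north 56.8 cos 95° = -4.95
Current position: (56.58, -4.95). Target: (-34.5, 49.2). Remaining: Δeast = -91.08, Δnorth = 54.15.
Bearing = atan2(-91.08, 54.15) mod 360° = 300.73°; distance = √((-91.08)² + (54.15)²) = 105.965 nmi.

301°, 106.0 nmi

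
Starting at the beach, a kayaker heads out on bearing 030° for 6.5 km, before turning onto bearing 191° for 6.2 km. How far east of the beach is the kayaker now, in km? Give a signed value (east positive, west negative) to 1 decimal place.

Leg 1 (030°, 6.5 km): east 6.5 sin 30° = 3.25, north 6.5 cos 30° = 5.63
Leg 2 (191°, 6.2 km): east 6.2 sin 191° = -1.18, north 6.2 cos 191° = -6.09
Net east component: 2.07 km.

2.1 km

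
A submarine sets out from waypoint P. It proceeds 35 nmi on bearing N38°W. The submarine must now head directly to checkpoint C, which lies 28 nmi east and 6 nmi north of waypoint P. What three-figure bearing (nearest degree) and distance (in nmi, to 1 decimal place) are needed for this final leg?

114°, 54.0 nmi

Leg 1 (N38°W, 35 nmi): east 35 sin 322° = -21.55, north 35 cos 322° = 27.58
Current position: (-21.55, 27.58). Target: (28, 6). Remaining: Δeast = 49.55, Δnorth = -21.58.
Bearing = atan2(49.55, -21.58) mod 360° = 113.54°; distance = √((49.55)² + (-21.58)²) = 54.044 nmi.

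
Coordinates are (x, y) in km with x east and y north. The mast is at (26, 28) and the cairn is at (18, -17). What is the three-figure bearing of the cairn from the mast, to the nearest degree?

190°

Δeast = 18 − 26 = -8.00; Δnorth = -17 − 28 = -45.00.
Bearing = atan2(Δeast, Δnorth) mod 360° = 190.08° ≈ 190°.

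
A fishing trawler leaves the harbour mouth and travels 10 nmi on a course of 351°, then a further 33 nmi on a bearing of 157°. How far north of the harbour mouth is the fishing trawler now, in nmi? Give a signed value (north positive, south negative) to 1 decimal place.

Leg 1 (351°, 10 nmi): east 10 sin 351° = -1.56, north 10 cos 351° = 9.88
Leg 2 (157°, 33 nmi): east 33 sin 157° = 12.89, north 33 cos 157° = -30.38
Net north component: -20.50 nmi.

-20.5 nmi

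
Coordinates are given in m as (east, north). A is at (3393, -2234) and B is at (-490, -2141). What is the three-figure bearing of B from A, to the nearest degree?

271°

Δeast = -490 − 3393 = -3883.00; Δnorth = -2141 − -2234 = 93.00.
Bearing = atan2(Δeast, Δnorth) mod 360° = 271.37° ≈ 271°.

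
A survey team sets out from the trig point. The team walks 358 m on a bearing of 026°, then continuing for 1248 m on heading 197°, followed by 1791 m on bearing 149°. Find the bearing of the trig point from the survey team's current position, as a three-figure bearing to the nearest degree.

343°

Leg 1 (026°, 358 m): east 358 sin 26° = 156.94, north 358 cos 26° = 321.77
Leg 2 (197°, 1248 m): east 1248 sin 197° = -364.88, north 1248 cos 197° = -1193.47
Leg 3 (149°, 1791 m): east 1791 sin 149° = 922.43, north 1791 cos 149° = -1535.19
Net displacement: 714.49 east, -2406.89 north. Direction back to start is (-714.49, 2406.89): bearing = atan2(-714.49, 2406.89) mod 360° = 343.47° ≈ 343°.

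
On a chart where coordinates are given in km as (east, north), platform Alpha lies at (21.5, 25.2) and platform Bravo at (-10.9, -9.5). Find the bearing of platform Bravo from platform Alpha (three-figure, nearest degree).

Δeast = -10.9 − 21.5 = -32.40; Δnorth = -9.5 − 25.2 = -34.70.
Bearing = atan2(Δeast, Δnorth) mod 360° = 223.04° ≈ 223°.

223°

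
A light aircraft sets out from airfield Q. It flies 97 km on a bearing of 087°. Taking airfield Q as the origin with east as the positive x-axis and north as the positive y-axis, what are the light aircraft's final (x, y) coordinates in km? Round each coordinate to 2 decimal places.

Leg 1 (087°, 97 km): east 97 sin 87° = 96.87, north 97 cos 87° = 5.08
Summing: 96.87 km east, 5.08 km north → (96.87, 5.08).

(96.87, 5.08)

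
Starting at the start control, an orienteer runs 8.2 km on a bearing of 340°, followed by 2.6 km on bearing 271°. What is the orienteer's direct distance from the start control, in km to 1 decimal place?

9.4 km

Leg 1 (340°, 8.2 km): east 8.2 sin 340° = -2.80, north 8.2 cos 340° = 7.71
Leg 2 (271°, 2.6 km): east 2.6 sin 271° = -2.60, north 2.6 cos 271° = 0.05
Net: -5.40 east, 7.75 north. Distance = √((-5.40)² + (7.75)²) = 9.449 km.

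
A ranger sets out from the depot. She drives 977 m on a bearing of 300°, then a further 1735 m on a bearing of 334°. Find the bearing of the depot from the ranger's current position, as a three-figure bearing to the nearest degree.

142°

Leg 1 (300°, 977 m): east 977 sin 300° = -846.11, north 977 cos 300° = 488.50
Leg 2 (334°, 1735 m): east 1735 sin 334° = -760.57, north 1735 cos 334° = 1559.41
Net displacement: -1606.68 east, 2047.91 north. Direction back to start is (1606.68, -2047.91): bearing = atan2(1606.68, -2047.91) mod 360° = 141.88° ≈ 142°.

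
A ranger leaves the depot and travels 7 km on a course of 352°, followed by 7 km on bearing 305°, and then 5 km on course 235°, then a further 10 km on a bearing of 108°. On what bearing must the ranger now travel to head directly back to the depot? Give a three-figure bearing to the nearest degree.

Leg 1 (352°, 7 km): east 7 sin 352° = -0.97, north 7 cos 352° = 6.93
Leg 2 (305°, 7 km): east 7 sin 305° = -5.73, north 7 cos 305° = 4.02
Leg 3 (235°, 5 km): east 5 sin 235° = -4.10, north 5 cos 235° = -2.87
Leg 4 (108°, 10 km): east 10 sin 108° = 9.51, north 10 cos 108° = -3.09
Net displacement: -1.29 east, 4.99 north. Direction back to start is (1.29, -4.99): bearing = atan2(1.29, -4.99) mod 360° = 165.46° ≈ 165°.

165°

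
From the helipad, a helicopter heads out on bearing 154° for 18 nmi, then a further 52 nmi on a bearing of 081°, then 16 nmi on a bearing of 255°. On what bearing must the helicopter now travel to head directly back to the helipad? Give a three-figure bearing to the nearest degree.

286°

Leg 1 (154°, 18 nmi): east 18 sin 154° = 7.89, north 18 cos 154° = -16.18
Leg 2 (081°, 52 nmi): east 52 sin 81° = 51.36, north 52 cos 81° = 8.13
Leg 3 (255°, 16 nmi): east 16 sin 255° = -15.45, north 16 cos 255° = -4.14
Net displacement: 43.80 east, -12.18 north. Direction back to start is (-43.80, 12.18): bearing = atan2(-43.80, 12.18) mod 360° = 285.55° ≈ 286°.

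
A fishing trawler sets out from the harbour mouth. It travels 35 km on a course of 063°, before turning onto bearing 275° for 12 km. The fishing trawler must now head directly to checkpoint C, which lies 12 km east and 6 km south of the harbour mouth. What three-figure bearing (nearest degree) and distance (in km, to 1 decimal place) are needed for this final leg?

197°, 24.0 km

Leg 1 (063°, 35 km): east 35 sin 63° = 31.19, north 35 cos 63° = 15.89
Leg 2 (275°, 12 km): east 12 sin 275° = -11.95, north 12 cos 275° = 1.05
Current position: (19.23, 16.94). Target: (12, -6). Remaining: Δeast = -7.23, Δnorth = -22.94.
Bearing = atan2(-7.23, -22.94) mod 360° = 197.50°; distance = √((-7.23)² + (-22.94)²) = 24.048 km.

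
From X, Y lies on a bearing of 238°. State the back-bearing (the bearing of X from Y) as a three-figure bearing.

Back-bearing = 238° − 180° = 058°.

058°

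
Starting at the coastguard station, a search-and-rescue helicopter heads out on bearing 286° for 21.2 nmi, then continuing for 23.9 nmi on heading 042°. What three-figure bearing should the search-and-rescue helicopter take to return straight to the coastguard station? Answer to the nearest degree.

169°

Leg 1 (286°, 21.2 nmi): east 21.2 sin 286° = -20.38, north 21.2 cos 286° = 5.84
Leg 2 (042°, 23.9 nmi): east 23.9 sin 42° = 15.99, north 23.9 cos 42° = 17.76
Net displacement: -4.39 east, 23.60 north. Direction back to start is (4.39, -23.60): bearing = atan2(4.39, -23.60) mod 360° = 169.47° ≈ 169°.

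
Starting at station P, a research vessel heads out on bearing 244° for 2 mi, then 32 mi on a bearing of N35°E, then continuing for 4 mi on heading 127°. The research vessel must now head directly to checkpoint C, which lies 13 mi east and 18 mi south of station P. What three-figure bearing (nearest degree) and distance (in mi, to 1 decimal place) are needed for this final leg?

189°, 41.5 mi

Leg 1 (244°, 2 mi): east 2 sin 244° = -1.80, north 2 cos 244° = -0.88
Leg 2 (N35°E, 32 mi): east 32 sin 35° = 18.35, north 32 cos 35° = 26.21
Leg 3 (127°, 4 mi): east 4 sin 127° = 3.19, north 4 cos 127° = -2.41
Current position: (19.75, 22.93). Target: (13, -18). Remaining: Δeast = -6.75, Δnorth = -40.93.
Bearing = atan2(-6.75, -40.93) mod 360° = 189.37°; distance = √((-6.75)² + (-40.93)²) = 41.482 mi.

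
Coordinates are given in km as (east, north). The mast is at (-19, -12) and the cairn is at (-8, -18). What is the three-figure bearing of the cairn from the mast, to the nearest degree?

Δeast = -8 − -19 = 11.00; Δnorth = -18 − -12 = -6.00.
Bearing = atan2(Δeast, Δnorth) mod 360° = 118.61° ≈ 119°.

119°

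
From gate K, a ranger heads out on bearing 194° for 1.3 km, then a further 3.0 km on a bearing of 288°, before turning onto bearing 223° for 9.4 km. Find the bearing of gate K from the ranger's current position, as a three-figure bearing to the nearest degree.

053°

Leg 1 (194°, 1.3 km): east 1.3 sin 194° = -0.31, north 1.3 cos 194° = -1.26
Leg 2 (288°, 3.0 km): east 3.0 sin 288° = -2.85, north 3.0 cos 288° = 0.93
Leg 3 (223°, 9.4 km): east 9.4 sin 223° = -6.41, north 9.4 cos 223° = -6.87
Net displacement: -9.58 east, -7.21 north. Direction back to start is (9.58, 7.21): bearing = atan2(9.58, 7.21) mod 360° = 53.03° ≈ 053°.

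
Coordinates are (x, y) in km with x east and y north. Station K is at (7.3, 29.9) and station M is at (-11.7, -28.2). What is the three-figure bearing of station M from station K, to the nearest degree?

Δeast = -11.7 − 7.3 = -19.00; Δnorth = -28.2 − 29.9 = -58.10.
Bearing = atan2(Δeast, Δnorth) mod 360° = 198.11° ≈ 198°.

198°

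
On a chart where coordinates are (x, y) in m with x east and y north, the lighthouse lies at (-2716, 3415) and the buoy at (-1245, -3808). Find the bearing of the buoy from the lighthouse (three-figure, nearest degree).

Δeast = -1245 − -2716 = 1471.00; Δnorth = -3808 − 3415 = -7223.00.
Bearing = atan2(Δeast, Δnorth) mod 360° = 168.49° ≈ 168°.

168°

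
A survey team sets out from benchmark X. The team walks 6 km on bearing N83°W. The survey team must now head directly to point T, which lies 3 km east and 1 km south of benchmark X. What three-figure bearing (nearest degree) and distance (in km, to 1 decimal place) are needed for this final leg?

101°, 9.1 km

Leg 1 (N83°W, 6 km): east 6 sin 277° = -5.96, north 6 cos 277° = 0.73
Current position: (-5.96, 0.73). Target: (3, -1). Remaining: Δeast = 8.96, Δnorth = -1.73.
Bearing = atan2(8.96, -1.73) mod 360° = 100.94°; distance = √((8.96)² + (-1.73)²) = 9.121 km.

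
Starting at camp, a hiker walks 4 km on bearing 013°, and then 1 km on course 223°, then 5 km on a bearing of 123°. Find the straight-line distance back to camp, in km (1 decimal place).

Leg 1 (013°, 4 km): east 4 sin 13° = 0.90, north 4 cos 13° = 3.90
Leg 2 (223°, 1 km): east 1 sin 223° = -0.68, north 1 cos 223° = -0.73
Leg 3 (123°, 5 km): east 5 sin 123° = 4.19, north 5 cos 123° = -2.72
Net: 4.41 east, 0.44 north. Distance = √((4.41)² + (0.44)²) = 4.433 km.

4.4 km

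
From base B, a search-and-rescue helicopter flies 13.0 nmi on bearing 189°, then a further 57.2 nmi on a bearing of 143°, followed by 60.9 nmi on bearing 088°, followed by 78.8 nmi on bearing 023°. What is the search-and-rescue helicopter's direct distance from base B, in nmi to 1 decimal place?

Leg 1 (189°, 13.0 nmi): east 13.0 sin 189° = -2.03, north 13.0 cos 189° = -12.84
Leg 2 (143°, 57.2 nmi): east 57.2 sin 143° = 34.42, north 57.2 cos 143° = -45.68
Leg 3 (088°, 60.9 nmi): east 60.9 sin 88° = 60.86, north 60.9 cos 88° = 2.13
Leg 4 (023°, 78.8 nmi): east 78.8 sin 23° = 30.79, north 78.8 cos 23° = 72.54
Net: 124.04 east, 16.14 north. Distance = √((124.04)² + (16.14)²) = 125.088 nmi.

125.1 nmi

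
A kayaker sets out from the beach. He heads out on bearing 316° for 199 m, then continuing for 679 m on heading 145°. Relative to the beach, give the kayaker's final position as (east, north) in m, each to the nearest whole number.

Leg 1 (316°, 199 m): east 199 sin 316° = -138.24, north 199 cos 316° = 143.15
Leg 2 (145°, 679 m): east 679 sin 145° = 389.46, north 679 cos 145° = -556.20
Summing: 251.22 m east, -413.06 m north → (251, -413).

(251, -413)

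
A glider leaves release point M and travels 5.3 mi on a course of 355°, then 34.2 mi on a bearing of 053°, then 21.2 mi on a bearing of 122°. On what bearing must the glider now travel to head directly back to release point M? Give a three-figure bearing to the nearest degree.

Leg 1 (355°, 5.3 mi): east 5.3 sin 355° = -0.46, north 5.3 cos 355° = 5.28
Leg 2 (053°, 34.2 mi): east 34.2 sin 53° = 27.31, north 34.2 cos 53° = 20.58
Leg 3 (122°, 21.2 mi): east 21.2 sin 122° = 17.98, north 21.2 cos 122° = -11.23
Net displacement: 44.83 east, 14.63 north. Direction back to start is (-44.83, -14.63): bearing = atan2(-44.83, -14.63) mod 360° = 251.93° ≈ 252°.

252°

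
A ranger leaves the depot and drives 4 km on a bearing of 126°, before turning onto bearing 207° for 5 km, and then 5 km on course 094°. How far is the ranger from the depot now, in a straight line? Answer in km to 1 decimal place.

9.3 km

Leg 1 (126°, 4 km): east 4 sin 126° = 3.24, north 4 cos 126° = -2.35
Leg 2 (207°, 5 km): east 5 sin 207° = -2.27, north 5 cos 207° = -4.46
Leg 3 (094°, 5 km): east 5 sin 94° = 4.99, north 5 cos 94° = -0.35
Net: 5.95 east, -7.15 north. Distance = √((5.95)² + (-7.15)²) = 9.308 km.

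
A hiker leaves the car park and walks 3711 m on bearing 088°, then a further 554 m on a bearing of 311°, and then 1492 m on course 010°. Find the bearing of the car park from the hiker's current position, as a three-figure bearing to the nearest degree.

241°

Leg 1 (088°, 3711 m): east 3711 sin 88° = 3708.74, north 3711 cos 88° = 129.51
Leg 2 (311°, 554 m): east 554 sin 311° = -418.11, north 554 cos 311° = 363.46
Leg 3 (010°, 1492 m): east 1492 sin 10° = 259.08, north 1492 cos 10° = 1469.33
Net displacement: 3549.71 east, 1962.30 north. Direction back to start is (-3549.71, -1962.30): bearing = atan2(-3549.71, -1962.30) mod 360° = 241.07° ≈ 241°.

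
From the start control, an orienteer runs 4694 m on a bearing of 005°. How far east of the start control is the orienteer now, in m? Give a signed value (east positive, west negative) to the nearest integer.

409 m

Leg 1 (005°, 4694 m): east 4694 sin 5° = 409.11, north 4694 cos 5° = 4676.14
Net east component: 409.11 m.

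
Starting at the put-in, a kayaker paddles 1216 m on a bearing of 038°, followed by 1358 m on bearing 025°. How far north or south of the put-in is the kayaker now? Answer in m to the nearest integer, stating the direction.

2189 m north

Leg 1 (038°, 1216 m): east 1216 sin 38° = 748.64, north 1216 cos 38° = 958.22
Leg 2 (025°, 1358 m): east 1358 sin 25° = 573.92, north 1358 cos 25° = 1230.77
Net north component: 2188.99 m.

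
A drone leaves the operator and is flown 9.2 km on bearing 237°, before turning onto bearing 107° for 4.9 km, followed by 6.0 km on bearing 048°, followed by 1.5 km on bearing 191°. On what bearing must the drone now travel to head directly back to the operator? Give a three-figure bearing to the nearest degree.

Leg 1 (237°, 9.2 km): east 9.2 sin 237° = -7.72, north 9.2 cos 237° = -5.01
Leg 2 (107°, 4.9 km): east 4.9 sin 107° = 4.69, north 4.9 cos 107° = -1.43
Leg 3 (048°, 6.0 km): east 6.0 sin 48° = 4.46, north 6.0 cos 48° = 4.01
Leg 4 (191°, 1.5 km): east 1.5 sin 191° = -0.29, north 1.5 cos 191° = -1.47
Net displacement: 1.14 east, -3.90 north. Direction back to start is (-1.14, 3.90): bearing = atan2(-1.14, 3.90) mod 360° = 343.67° ≈ 344°.

344°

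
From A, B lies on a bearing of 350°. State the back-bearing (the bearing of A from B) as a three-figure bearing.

Back-bearing = 350° − 180° = 170°.

170°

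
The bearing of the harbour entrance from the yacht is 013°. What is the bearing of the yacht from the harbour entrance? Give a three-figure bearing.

Back-bearing = 013° + 180° = 193°.

193°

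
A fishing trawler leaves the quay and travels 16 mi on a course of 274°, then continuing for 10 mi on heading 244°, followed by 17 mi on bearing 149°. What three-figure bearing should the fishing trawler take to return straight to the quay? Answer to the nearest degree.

Leg 1 (274°, 16 mi): east 16 sin 274° = -15.96, north 16 cos 274° = 1.12
Leg 2 (244°, 10 mi): east 10 sin 244° = -8.99, north 10 cos 244° = -4.38
Leg 3 (149°, 17 mi): east 17 sin 149° = 8.76, north 17 cos 149° = -14.57
Net displacement: -16.19 east, -17.84 north. Direction back to start is (16.19, 17.84): bearing = atan2(16.19, 17.84) mod 360° = 42.23° ≈ 042°.

042°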